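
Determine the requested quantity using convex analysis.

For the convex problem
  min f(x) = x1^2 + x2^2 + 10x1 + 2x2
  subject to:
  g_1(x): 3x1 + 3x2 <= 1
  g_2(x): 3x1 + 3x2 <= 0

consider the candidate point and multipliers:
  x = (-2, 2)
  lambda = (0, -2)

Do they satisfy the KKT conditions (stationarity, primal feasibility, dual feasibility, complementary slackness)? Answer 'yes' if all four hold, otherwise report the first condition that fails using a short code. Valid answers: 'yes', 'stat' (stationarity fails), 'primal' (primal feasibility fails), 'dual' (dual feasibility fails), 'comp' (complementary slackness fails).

Gradient of f: grad f(x) = Q x + c = (6, 6)
Constraint values g_i(x) = a_i^T x - b_i:
  g_1((-2, 2)) = -1
  g_2((-2, 2)) = 0
Stationarity residual: grad f(x) + sum_i lambda_i a_i = (0, 0)
  -> stationarity OK
Primal feasibility (all g_i <= 0): OK
Dual feasibility (all lambda_i >= 0): FAILS
Complementary slackness (lambda_i * g_i(x) = 0 for all i): OK

Verdict: the first failing condition is dual_feasibility -> dual.

dual


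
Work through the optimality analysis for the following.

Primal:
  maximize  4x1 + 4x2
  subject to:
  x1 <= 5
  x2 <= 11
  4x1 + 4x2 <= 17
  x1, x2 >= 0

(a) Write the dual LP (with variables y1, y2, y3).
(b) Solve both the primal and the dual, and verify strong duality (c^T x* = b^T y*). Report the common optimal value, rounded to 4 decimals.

The standard primal-dual pair for 'max c^T x s.t. A x <= b, x >= 0' is:
  Dual:  min b^T y  s.t.  A^T y >= c,  y >= 0.

So the dual LP is:
  minimize  5y1 + 11y2 + 17y3
  subject to:
    y1 + 4y3 >= 4
    y2 + 4y3 >= 4
    y1, y2, y3 >= 0

Solving the primal: x* = (4.25, 0).
  primal value c^T x* = 17.
Solving the dual: y* = (0, 0, 1).
  dual value b^T y* = 17.
Strong duality: c^T x* = b^T y*. Confirmed.

17


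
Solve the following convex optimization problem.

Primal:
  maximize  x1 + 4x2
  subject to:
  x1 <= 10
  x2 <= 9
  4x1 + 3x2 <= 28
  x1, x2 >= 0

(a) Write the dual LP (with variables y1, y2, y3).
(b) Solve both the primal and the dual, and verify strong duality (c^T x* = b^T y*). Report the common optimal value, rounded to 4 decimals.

The standard primal-dual pair for 'max c^T x s.t. A x <= b, x >= 0' is:
  Dual:  min b^T y  s.t.  A^T y >= c,  y >= 0.

So the dual LP is:
  minimize  10y1 + 9y2 + 28y3
  subject to:
    y1 + 4y3 >= 1
    y2 + 3y3 >= 4
    y1, y2, y3 >= 0

Solving the primal: x* = (0.25, 9).
  primal value c^T x* = 36.25.
Solving the dual: y* = (0, 3.25, 0.25).
  dual value b^T y* = 36.25.
Strong duality: c^T x* = b^T y*. Confirmed.

36.25


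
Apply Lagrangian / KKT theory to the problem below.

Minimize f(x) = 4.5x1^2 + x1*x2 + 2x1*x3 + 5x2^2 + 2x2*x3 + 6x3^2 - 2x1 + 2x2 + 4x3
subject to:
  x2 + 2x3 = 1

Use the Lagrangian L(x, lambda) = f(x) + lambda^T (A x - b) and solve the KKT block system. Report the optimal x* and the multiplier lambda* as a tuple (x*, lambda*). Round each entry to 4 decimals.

Form the Lagrangian:
  L(x, lambda) = (1/2) x^T Q x + c^T x + lambda^T (A x - b)
Stationarity (grad_x L = 0): Q x + c + A^T lambda = 0.
Primal feasibility: A x = b.

This gives the KKT block system:
  [ Q   A^T ] [ x     ]   [-c ]
  [ A    0  ] [ lambda ] = [ b ]

Solving the linear system:
  x*      = (0.1111, 0.1818, 0.4091)
  lambda* = (-4.7475)
  f(x*)   = 3.2626

x* = (0.1111, 0.1818, 0.4091), lambda* = (-4.7475)


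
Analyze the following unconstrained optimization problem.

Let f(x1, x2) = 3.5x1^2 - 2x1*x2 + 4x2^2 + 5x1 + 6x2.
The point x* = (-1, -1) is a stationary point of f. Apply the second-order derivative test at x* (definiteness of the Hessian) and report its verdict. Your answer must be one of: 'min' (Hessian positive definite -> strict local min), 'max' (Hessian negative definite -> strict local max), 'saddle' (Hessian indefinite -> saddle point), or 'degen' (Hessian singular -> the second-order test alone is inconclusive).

Compute the Hessian H = grad^2 f:
  H = [[7, -2], [-2, 8]]
Verify stationarity: grad f(x*) = H x* + g = (0, 0).
Eigenvalues of H: 5.4384, 9.5616.
Both eigenvalues > 0, so H is positive definite -> x* is a strict local min.

min


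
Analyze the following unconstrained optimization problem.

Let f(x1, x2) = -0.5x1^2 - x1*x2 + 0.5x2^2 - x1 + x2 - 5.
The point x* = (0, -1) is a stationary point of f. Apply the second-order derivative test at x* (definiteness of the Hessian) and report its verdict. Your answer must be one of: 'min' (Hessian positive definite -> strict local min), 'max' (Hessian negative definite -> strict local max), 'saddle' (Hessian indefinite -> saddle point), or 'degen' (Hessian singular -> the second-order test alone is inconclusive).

Compute the Hessian H = grad^2 f:
  H = [[-1, -1], [-1, 1]]
Verify stationarity: grad f(x*) = H x* + g = (0, 0).
Eigenvalues of H: -1.4142, 1.4142.
Eigenvalues have mixed signs, so H is indefinite -> x* is a saddle point.

saddle


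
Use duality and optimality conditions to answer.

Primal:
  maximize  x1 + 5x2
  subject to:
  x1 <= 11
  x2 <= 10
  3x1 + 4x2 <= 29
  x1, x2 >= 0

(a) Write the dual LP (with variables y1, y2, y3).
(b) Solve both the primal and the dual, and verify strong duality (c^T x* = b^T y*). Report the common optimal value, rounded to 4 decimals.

The standard primal-dual pair for 'max c^T x s.t. A x <= b, x >= 0' is:
  Dual:  min b^T y  s.t.  A^T y >= c,  y >= 0.

So the dual LP is:
  minimize  11y1 + 10y2 + 29y3
  subject to:
    y1 + 3y3 >= 1
    y2 + 4y3 >= 5
    y1, y2, y3 >= 0

Solving the primal: x* = (0, 7.25).
  primal value c^T x* = 36.25.
Solving the dual: y* = (0, 0, 1.25).
  dual value b^T y* = 36.25.
Strong duality: c^T x* = b^T y*. Confirmed.

36.25


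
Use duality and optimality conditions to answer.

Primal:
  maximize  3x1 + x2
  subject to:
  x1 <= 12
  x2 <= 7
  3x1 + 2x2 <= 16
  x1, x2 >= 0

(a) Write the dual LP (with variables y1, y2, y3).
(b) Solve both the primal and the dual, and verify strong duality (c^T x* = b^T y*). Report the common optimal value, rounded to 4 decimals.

The standard primal-dual pair for 'max c^T x s.t. A x <= b, x >= 0' is:
  Dual:  min b^T y  s.t.  A^T y >= c,  y >= 0.

So the dual LP is:
  minimize  12y1 + 7y2 + 16y3
  subject to:
    y1 + 3y3 >= 3
    y2 + 2y3 >= 1
    y1, y2, y3 >= 0

Solving the primal: x* = (5.3333, 0).
  primal value c^T x* = 16.
Solving the dual: y* = (0, 0, 1).
  dual value b^T y* = 16.
Strong duality: c^T x* = b^T y*. Confirmed.

16


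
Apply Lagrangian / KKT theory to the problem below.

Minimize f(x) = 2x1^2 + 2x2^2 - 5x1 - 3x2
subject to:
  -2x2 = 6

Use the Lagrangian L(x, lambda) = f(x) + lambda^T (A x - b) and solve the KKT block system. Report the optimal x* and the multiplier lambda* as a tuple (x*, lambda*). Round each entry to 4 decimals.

Form the Lagrangian:
  L(x, lambda) = (1/2) x^T Q x + c^T x + lambda^T (A x - b)
Stationarity (grad_x L = 0): Q x + c + A^T lambda = 0.
Primal feasibility: A x = b.

This gives the KKT block system:
  [ Q   A^T ] [ x     ]   [-c ]
  [ A    0  ] [ lambda ] = [ b ]

Solving the linear system:
  x*      = (1.25, -3)
  lambda* = (-7.5)
  f(x*)   = 23.875

x* = (1.25, -3), lambda* = (-7.5)


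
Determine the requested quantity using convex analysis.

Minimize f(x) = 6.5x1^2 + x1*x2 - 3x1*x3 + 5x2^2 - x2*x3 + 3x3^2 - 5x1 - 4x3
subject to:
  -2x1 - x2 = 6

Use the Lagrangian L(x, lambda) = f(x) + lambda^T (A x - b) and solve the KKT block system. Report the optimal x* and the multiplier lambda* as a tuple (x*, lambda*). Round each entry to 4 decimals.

Form the Lagrangian:
  L(x, lambda) = (1/2) x^T Q x + c^T x + lambda^T (A x - b)
Stationarity (grad_x L = 0): Q x + c + A^T lambda = 0.
Primal feasibility: A x = b.

This gives the KKT block system:
  [ Q   A^T ] [ x     ]   [-c ]
  [ A    0  ] [ lambda ] = [ b ]

Solving the linear system:
  x*      = (-2.2389, -1.5222, -0.7065)
  lambda* = (-16.7543)
  f(x*)   = 57.273

x* = (-2.2389, -1.5222, -0.7065), lambda* = (-16.7543)


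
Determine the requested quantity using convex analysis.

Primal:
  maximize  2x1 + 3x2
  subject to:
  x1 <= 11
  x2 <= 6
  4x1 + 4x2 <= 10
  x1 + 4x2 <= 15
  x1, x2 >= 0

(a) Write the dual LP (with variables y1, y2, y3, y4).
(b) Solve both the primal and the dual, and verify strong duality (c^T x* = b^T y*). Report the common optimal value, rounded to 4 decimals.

The standard primal-dual pair for 'max c^T x s.t. A x <= b, x >= 0' is:
  Dual:  min b^T y  s.t.  A^T y >= c,  y >= 0.

So the dual LP is:
  minimize  11y1 + 6y2 + 10y3 + 15y4
  subject to:
    y1 + 4y3 + y4 >= 2
    y2 + 4y3 + 4y4 >= 3
    y1, y2, y3, y4 >= 0

Solving the primal: x* = (0, 2.5).
  primal value c^T x* = 7.5.
Solving the dual: y* = (0, 0, 0.75, 0).
  dual value b^T y* = 7.5.
Strong duality: c^T x* = b^T y*. Confirmed.

7.5


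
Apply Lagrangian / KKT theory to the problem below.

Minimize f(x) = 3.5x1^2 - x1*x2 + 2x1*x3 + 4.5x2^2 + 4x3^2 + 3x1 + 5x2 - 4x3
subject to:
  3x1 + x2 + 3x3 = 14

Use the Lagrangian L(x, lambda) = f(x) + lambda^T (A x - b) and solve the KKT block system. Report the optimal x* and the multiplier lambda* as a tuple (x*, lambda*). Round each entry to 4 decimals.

Form the Lagrangian:
  L(x, lambda) = (1/2) x^T Q x + c^T x + lambda^T (A x - b)
Stationarity (grad_x L = 0): Q x + c + A^T lambda = 0.
Primal feasibility: A x = b.

This gives the KKT block system:
  [ Q   A^T ] [ x     ]   [-c ]
  [ A    0  ] [ lambda ] = [ b ]

Solving the linear system:
  x*      = (1.8701, 0.4289, 2.6536)
  lambda* = (-6.9897)
  f(x*)   = 47.4979

x* = (1.8701, 0.4289, 2.6536), lambda* = (-6.9897)


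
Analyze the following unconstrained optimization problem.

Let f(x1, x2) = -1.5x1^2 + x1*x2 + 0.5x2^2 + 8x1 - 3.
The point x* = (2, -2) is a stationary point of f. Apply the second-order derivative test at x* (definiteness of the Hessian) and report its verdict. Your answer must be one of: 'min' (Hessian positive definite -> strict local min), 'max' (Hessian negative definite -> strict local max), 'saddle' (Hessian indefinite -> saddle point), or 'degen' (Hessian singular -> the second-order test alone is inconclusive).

Compute the Hessian H = grad^2 f:
  H = [[-3, 1], [1, 1]]
Verify stationarity: grad f(x*) = H x* + g = (0, 0).
Eigenvalues of H: -3.2361, 1.2361.
Eigenvalues have mixed signs, so H is indefinite -> x* is a saddle point.

saddle


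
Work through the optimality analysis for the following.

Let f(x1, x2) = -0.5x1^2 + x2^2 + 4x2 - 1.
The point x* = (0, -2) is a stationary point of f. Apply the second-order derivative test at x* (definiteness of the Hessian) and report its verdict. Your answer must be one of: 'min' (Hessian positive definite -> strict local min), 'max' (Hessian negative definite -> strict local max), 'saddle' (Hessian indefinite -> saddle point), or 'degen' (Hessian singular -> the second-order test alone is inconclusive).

Compute the Hessian H = grad^2 f:
  H = [[-1, 0], [0, 2]]
Verify stationarity: grad f(x*) = H x* + g = (0, 0).
Eigenvalues of H: -1, 2.
Eigenvalues have mixed signs, so H is indefinite -> x* is a saddle point.

saddle


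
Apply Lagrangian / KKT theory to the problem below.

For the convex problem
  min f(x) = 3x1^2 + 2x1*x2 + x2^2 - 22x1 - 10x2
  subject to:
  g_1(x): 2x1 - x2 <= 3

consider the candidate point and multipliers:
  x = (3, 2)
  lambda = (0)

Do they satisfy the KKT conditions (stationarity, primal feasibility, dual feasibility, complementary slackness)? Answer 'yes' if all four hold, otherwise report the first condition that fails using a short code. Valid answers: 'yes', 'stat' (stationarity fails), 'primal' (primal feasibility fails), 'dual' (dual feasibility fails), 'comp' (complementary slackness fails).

Gradient of f: grad f(x) = Q x + c = (0, 0)
Constraint values g_i(x) = a_i^T x - b_i:
  g_1((3, 2)) = 1
Stationarity residual: grad f(x) + sum_i lambda_i a_i = (0, 0)
  -> stationarity OK
Primal feasibility (all g_i <= 0): FAILS
Dual feasibility (all lambda_i >= 0): OK
Complementary slackness (lambda_i * g_i(x) = 0 for all i): OK

Verdict: the first failing condition is primal_feasibility -> primal.

primal


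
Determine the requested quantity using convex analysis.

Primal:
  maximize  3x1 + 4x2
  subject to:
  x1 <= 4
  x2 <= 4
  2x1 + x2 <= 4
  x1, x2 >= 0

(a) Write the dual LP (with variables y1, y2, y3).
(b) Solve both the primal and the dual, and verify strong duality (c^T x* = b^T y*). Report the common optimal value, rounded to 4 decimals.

The standard primal-dual pair for 'max c^T x s.t. A x <= b, x >= 0' is:
  Dual:  min b^T y  s.t.  A^T y >= c,  y >= 0.

So the dual LP is:
  minimize  4y1 + 4y2 + 4y3
  subject to:
    y1 + 2y3 >= 3
    y2 + y3 >= 4
    y1, y2, y3 >= 0

Solving the primal: x* = (0, 4).
  primal value c^T x* = 16.
Solving the dual: y* = (0, 2.5, 1.5).
  dual value b^T y* = 16.
Strong duality: c^T x* = b^T y*. Confirmed.

16


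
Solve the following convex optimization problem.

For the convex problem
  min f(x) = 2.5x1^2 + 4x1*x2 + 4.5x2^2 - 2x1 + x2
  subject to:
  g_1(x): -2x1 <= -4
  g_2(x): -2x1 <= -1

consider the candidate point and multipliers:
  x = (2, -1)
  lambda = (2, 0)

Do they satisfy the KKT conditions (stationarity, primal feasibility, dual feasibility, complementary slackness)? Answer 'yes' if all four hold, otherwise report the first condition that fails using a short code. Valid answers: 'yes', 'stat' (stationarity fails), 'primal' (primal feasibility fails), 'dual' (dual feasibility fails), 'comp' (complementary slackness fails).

Gradient of f: grad f(x) = Q x + c = (4, 0)
Constraint values g_i(x) = a_i^T x - b_i:
  g_1((2, -1)) = 0
  g_2((2, -1)) = -3
Stationarity residual: grad f(x) + sum_i lambda_i a_i = (0, 0)
  -> stationarity OK
Primal feasibility (all g_i <= 0): OK
Dual feasibility (all lambda_i >= 0): OK
Complementary slackness (lambda_i * g_i(x) = 0 for all i): OK

Verdict: yes, KKT holds.

yes


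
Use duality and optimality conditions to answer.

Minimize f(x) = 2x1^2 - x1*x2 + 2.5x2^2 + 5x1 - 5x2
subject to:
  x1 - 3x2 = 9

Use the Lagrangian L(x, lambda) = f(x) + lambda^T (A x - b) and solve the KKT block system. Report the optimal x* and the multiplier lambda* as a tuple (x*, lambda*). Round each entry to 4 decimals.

Form the Lagrangian:
  L(x, lambda) = (1/2) x^T Q x + c^T x + lambda^T (A x - b)
Stationarity (grad_x L = 0): Q x + c + A^T lambda = 0.
Primal feasibility: A x = b.

This gives the KKT block system:
  [ Q   A^T ] [ x     ]   [-c ]
  [ A    0  ] [ lambda ] = [ b ]

Solving the linear system:
  x*      = (-0.3429, -3.1143)
  lambda* = (-6.7429)
  f(x*)   = 37.2714

x* = (-0.3429, -3.1143), lambda* = (-6.7429)


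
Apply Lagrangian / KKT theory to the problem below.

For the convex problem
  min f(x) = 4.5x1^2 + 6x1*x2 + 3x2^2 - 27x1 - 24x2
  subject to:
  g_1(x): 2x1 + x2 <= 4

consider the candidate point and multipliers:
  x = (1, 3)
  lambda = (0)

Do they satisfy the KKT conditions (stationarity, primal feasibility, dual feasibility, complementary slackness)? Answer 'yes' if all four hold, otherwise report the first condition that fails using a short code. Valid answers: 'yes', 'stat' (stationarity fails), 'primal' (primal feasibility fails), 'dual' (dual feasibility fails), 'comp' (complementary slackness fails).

Gradient of f: grad f(x) = Q x + c = (0, 0)
Constraint values g_i(x) = a_i^T x - b_i:
  g_1((1, 3)) = 1
Stationarity residual: grad f(x) + sum_i lambda_i a_i = (0, 0)
  -> stationarity OK
Primal feasibility (all g_i <= 0): FAILS
Dual feasibility (all lambda_i >= 0): OK
Complementary slackness (lambda_i * g_i(x) = 0 for all i): OK

Verdict: the first failing condition is primal_feasibility -> primal.

primal


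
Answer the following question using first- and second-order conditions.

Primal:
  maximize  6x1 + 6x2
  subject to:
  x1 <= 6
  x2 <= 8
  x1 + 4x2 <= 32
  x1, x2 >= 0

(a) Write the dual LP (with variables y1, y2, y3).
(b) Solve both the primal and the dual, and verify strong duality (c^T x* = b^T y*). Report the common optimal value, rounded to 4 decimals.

The standard primal-dual pair for 'max c^T x s.t. A x <= b, x >= 0' is:
  Dual:  min b^T y  s.t.  A^T y >= c,  y >= 0.

So the dual LP is:
  minimize  6y1 + 8y2 + 32y3
  subject to:
    y1 + y3 >= 6
    y2 + 4y3 >= 6
    y1, y2, y3 >= 0

Solving the primal: x* = (6, 6.5).
  primal value c^T x* = 75.
Solving the dual: y* = (4.5, 0, 1.5).
  dual value b^T y* = 75.
Strong duality: c^T x* = b^T y*. Confirmed.

75


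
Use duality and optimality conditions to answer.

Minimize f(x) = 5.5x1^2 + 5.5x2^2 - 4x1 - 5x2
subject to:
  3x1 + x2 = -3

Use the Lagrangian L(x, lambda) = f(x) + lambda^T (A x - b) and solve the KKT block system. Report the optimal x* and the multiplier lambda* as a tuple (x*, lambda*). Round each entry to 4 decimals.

Form the Lagrangian:
  L(x, lambda) = (1/2) x^T Q x + c^T x + lambda^T (A x - b)
Stationarity (grad_x L = 0): Q x + c + A^T lambda = 0.
Primal feasibility: A x = b.

This gives the KKT block system:
  [ Q   A^T ] [ x     ]   [-c ]
  [ A    0  ] [ lambda ] = [ b ]

Solving the linear system:
  x*      = (-1, 0)
  lambda* = (5)
  f(x*)   = 9.5

x* = (-1, 0), lambda* = (5)


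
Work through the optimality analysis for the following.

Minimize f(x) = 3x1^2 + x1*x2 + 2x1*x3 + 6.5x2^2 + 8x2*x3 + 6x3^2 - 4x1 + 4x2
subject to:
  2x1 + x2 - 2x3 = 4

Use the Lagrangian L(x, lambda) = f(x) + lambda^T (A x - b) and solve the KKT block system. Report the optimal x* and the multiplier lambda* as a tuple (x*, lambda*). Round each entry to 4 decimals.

Form the Lagrangian:
  L(x, lambda) = (1/2) x^T Q x + c^T x + lambda^T (A x - b)
Stationarity (grad_x L = 0): Q x + c + A^T lambda = 0.
Primal feasibility: A x = b.

This gives the KKT block system:
  [ Q   A^T ] [ x     ]   [-c ]
  [ A    0  ] [ lambda ] = [ b ]

Solving the linear system:
  x*      = (1.4118, 0.0588, -0.5588)
  lambda* = (-1.7059)
  f(x*)   = 0.7059

x* = (1.4118, 0.0588, -0.5588), lambda* = (-1.7059)


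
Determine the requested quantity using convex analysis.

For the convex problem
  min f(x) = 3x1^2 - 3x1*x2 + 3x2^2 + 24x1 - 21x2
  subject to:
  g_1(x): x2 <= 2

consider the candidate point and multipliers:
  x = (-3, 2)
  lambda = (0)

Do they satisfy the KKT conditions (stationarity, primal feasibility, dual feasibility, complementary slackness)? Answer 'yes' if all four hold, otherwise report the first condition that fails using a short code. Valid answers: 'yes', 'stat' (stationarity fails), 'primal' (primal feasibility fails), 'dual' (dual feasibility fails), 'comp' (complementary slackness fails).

Gradient of f: grad f(x) = Q x + c = (0, 0)
Constraint values g_i(x) = a_i^T x - b_i:
  g_1((-3, 2)) = 0
Stationarity residual: grad f(x) + sum_i lambda_i a_i = (0, 0)
  -> stationarity OK
Primal feasibility (all g_i <= 0): OK
Dual feasibility (all lambda_i >= 0): OK
Complementary slackness (lambda_i * g_i(x) = 0 for all i): OK

Verdict: yes, KKT holds.

yes


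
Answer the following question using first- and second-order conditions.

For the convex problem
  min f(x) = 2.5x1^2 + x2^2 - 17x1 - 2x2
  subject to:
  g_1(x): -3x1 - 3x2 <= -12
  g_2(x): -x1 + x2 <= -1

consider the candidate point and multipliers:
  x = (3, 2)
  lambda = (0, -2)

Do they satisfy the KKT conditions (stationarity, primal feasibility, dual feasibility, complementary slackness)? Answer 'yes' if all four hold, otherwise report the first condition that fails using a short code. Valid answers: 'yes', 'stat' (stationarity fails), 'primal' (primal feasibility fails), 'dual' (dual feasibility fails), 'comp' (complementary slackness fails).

Gradient of f: grad f(x) = Q x + c = (-2, 2)
Constraint values g_i(x) = a_i^T x - b_i:
  g_1((3, 2)) = -3
  g_2((3, 2)) = 0
Stationarity residual: grad f(x) + sum_i lambda_i a_i = (0, 0)
  -> stationarity OK
Primal feasibility (all g_i <= 0): OK
Dual feasibility (all lambda_i >= 0): FAILS
Complementary slackness (lambda_i * g_i(x) = 0 for all i): OK

Verdict: the first failing condition is dual_feasibility -> dual.

dual


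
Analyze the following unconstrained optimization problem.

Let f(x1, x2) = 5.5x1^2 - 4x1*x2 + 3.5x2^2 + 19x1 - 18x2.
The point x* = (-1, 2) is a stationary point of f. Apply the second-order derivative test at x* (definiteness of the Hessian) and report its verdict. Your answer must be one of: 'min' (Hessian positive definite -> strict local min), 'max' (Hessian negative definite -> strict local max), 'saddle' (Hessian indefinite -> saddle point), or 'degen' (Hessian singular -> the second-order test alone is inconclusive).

Compute the Hessian H = grad^2 f:
  H = [[11, -4], [-4, 7]]
Verify stationarity: grad f(x*) = H x* + g = (0, 0).
Eigenvalues of H: 4.5279, 13.4721.
Both eigenvalues > 0, so H is positive definite -> x* is a strict local min.

min


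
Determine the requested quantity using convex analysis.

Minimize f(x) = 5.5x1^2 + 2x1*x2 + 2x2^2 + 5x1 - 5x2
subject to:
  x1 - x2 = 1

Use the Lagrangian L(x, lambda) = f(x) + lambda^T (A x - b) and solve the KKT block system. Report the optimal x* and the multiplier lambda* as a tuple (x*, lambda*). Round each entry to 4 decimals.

Form the Lagrangian:
  L(x, lambda) = (1/2) x^T Q x + c^T x + lambda^T (A x - b)
Stationarity (grad_x L = 0): Q x + c + A^T lambda = 0.
Primal feasibility: A x = b.

This gives the KKT block system:
  [ Q   A^T ] [ x     ]   [-c ]
  [ A    0  ] [ lambda ] = [ b ]

Solving the linear system:
  x*      = (0.3158, -0.6842)
  lambda* = (-7.1053)
  f(x*)   = 6.0526

x* = (0.3158, -0.6842), lambda* = (-7.1053)


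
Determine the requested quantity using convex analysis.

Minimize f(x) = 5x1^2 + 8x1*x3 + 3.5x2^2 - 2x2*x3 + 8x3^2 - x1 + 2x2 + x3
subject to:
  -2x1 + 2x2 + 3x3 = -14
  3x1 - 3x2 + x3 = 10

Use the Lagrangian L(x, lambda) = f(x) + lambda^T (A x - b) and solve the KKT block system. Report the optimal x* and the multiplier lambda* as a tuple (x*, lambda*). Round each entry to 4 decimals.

Form the Lagrangian:
  L(x, lambda) = (1/2) x^T Q x + c^T x + lambda^T (A x - b)
Stationarity (grad_x L = 0): Q x + c + A^T lambda = 0.
Primal feasibility: A x = b.

This gives the KKT block system:
  [ Q   A^T ] [ x     ]   [-c ]
  [ A    0  ] [ lambda ] = [ b ]

Solving the linear system:
  x*      = (2.2941, -1.7059, -2)
  lambda* = (3.0588, 0.0588)
  f(x*)   = 17.2647

x* = (2.2941, -1.7059, -2), lambda* = (3.0588, 0.0588)


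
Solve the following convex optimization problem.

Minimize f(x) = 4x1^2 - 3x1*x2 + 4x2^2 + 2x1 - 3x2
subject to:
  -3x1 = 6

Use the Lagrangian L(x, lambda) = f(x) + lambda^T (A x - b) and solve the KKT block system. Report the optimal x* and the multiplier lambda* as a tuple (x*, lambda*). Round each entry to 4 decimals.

Form the Lagrangian:
  L(x, lambda) = (1/2) x^T Q x + c^T x + lambda^T (A x - b)
Stationarity (grad_x L = 0): Q x + c + A^T lambda = 0.
Primal feasibility: A x = b.

This gives the KKT block system:
  [ Q   A^T ] [ x     ]   [-c ]
  [ A    0  ] [ lambda ] = [ b ]

Solving the linear system:
  x*      = (-2, -0.375)
  lambda* = (-4.2917)
  f(x*)   = 11.4375

x* = (-2, -0.375), lambda* = (-4.2917)


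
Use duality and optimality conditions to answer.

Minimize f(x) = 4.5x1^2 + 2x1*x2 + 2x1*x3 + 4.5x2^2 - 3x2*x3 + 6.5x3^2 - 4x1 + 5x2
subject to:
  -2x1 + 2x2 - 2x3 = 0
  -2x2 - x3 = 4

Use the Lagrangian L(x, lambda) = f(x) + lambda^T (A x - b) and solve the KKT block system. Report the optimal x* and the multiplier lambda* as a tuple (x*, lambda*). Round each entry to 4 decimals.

Form the Lagrangian:
  L(x, lambda) = (1/2) x^T Q x + c^T x + lambda^T (A x - b)
Stationarity (grad_x L = 0): Q x + c + A^T lambda = 0.
Primal feasibility: A x = b.

This gives the KKT block system:
  [ Q   A^T ] [ x     ]   [-c ]
  [ A    0  ] [ lambda ] = [ b ]

Solving the linear system:
  x*      = (0.0915, -1.3028, -1.3944)
  lambda* = (-4.2852, -5.4648)
  f(x*)   = 7.4894

x* = (0.0915, -1.3028, -1.3944), lambda* = (-4.2852, -5.4648)


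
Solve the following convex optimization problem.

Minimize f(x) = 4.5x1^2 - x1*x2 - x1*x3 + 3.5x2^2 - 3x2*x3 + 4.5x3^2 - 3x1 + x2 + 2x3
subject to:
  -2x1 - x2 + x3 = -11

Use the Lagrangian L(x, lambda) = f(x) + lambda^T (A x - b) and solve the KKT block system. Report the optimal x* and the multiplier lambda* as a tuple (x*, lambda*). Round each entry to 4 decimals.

Form the Lagrangian:
  L(x, lambda) = (1/2) x^T Q x + c^T x + lambda^T (A x - b)
Stationarity (grad_x L = 0): Q x + c + A^T lambda = 0.
Primal feasibility: A x = b.

This gives the KKT block system:
  [ Q   A^T ] [ x     ]   [-c ]
  [ A    0  ] [ lambda ] = [ b ]

Solving the linear system:
  x*      = (3.9677, 2.3323, -0.7323)
  lambda* = (15.5548)
  f(x*)   = 80.0339

x* = (3.9677, 2.3323, -0.7323), lambda* = (15.5548)


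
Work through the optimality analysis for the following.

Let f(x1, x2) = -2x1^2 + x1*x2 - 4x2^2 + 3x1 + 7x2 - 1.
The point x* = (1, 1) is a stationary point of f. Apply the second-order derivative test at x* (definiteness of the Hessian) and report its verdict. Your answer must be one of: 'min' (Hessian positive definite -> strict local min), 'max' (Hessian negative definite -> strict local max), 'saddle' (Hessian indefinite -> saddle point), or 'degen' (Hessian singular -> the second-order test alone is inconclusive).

Compute the Hessian H = grad^2 f:
  H = [[-4, 1], [1, -8]]
Verify stationarity: grad f(x*) = H x* + g = (0, 0).
Eigenvalues of H: -8.2361, -3.7639.
Both eigenvalues < 0, so H is negative definite -> x* is a strict local max.

max


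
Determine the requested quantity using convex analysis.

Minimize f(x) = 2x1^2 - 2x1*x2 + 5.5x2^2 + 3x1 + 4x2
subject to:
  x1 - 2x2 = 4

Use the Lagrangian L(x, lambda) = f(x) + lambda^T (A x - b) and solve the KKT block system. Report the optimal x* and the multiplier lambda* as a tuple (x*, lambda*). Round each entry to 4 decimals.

Form the Lagrangian:
  L(x, lambda) = (1/2) x^T Q x + c^T x + lambda^T (A x - b)
Stationarity (grad_x L = 0): Q x + c + A^T lambda = 0.
Primal feasibility: A x = b.

This gives the KKT block system:
  [ Q   A^T ] [ x     ]   [-c ]
  [ A    0  ] [ lambda ] = [ b ]

Solving the linear system:
  x*      = (0.4211, -1.7895)
  lambda* = (-8.2632)
  f(x*)   = 13.5789

x* = (0.4211, -1.7895), lambda* = (-8.2632)


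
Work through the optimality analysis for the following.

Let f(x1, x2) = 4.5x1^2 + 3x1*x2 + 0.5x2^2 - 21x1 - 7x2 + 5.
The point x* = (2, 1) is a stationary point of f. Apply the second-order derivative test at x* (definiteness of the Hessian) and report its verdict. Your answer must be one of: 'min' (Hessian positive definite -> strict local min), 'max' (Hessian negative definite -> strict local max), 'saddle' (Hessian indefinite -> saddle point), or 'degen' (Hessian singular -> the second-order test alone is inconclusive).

Compute the Hessian H = grad^2 f:
  H = [[9, 3], [3, 1]]
Verify stationarity: grad f(x*) = H x* + g = (0, 0).
Eigenvalues of H: 0, 10.
H has a zero eigenvalue (singular; positive semidefinite but not definite), so H is neither positive definite, negative definite, nor indefinite. The second-order test alone is inconclusive -> degen.
(Indeed, f is constant along the null direction of H through x*, so x* is not a strict local extremum.)

degen


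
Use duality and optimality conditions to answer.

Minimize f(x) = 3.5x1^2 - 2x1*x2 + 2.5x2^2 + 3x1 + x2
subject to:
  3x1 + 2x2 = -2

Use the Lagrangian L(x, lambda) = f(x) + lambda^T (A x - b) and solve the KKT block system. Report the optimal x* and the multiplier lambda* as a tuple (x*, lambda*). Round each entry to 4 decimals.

Form the Lagrangian:
  L(x, lambda) = (1/2) x^T Q x + c^T x + lambda^T (A x - b)
Stationarity (grad_x L = 0): Q x + c + A^T lambda = 0.
Primal feasibility: A x = b.

This gives the KKT block system:
  [ Q   A^T ] [ x     ]   [-c ]
  [ A    0  ] [ lambda ] = [ b ]

Solving the linear system:
  x*      = (-0.4536, -0.3196)
  lambda* = (-0.1546)
  f(x*)   = -0.9948

x* = (-0.4536, -0.3196), lambda* = (-0.1546)


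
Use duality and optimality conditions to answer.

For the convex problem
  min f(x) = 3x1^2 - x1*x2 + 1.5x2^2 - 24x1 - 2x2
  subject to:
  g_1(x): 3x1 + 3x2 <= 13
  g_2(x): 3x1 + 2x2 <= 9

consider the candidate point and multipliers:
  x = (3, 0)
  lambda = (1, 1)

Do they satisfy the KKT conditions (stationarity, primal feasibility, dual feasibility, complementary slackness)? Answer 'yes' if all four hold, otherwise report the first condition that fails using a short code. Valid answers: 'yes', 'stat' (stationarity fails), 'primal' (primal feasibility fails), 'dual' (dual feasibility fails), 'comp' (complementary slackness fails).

Gradient of f: grad f(x) = Q x + c = (-6, -5)
Constraint values g_i(x) = a_i^T x - b_i:
  g_1((3, 0)) = -4
  g_2((3, 0)) = 0
Stationarity residual: grad f(x) + sum_i lambda_i a_i = (0, 0)
  -> stationarity OK
Primal feasibility (all g_i <= 0): OK
Dual feasibility (all lambda_i >= 0): OK
Complementary slackness (lambda_i * g_i(x) = 0 for all i): FAILS

Verdict: the first failing condition is complementary_slackness -> comp.

comp


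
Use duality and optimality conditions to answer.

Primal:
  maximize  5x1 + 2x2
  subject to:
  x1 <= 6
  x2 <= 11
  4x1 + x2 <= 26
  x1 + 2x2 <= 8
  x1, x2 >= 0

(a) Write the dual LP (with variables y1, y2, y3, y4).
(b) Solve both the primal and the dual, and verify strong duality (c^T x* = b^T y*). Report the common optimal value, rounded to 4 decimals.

The standard primal-dual pair for 'max c^T x s.t. A x <= b, x >= 0' is:
  Dual:  min b^T y  s.t.  A^T y >= c,  y >= 0.

So the dual LP is:
  minimize  6y1 + 11y2 + 26y3 + 8y4
  subject to:
    y1 + 4y3 + y4 >= 5
    y2 + y3 + 2y4 >= 2
    y1, y2, y3, y4 >= 0

Solving the primal: x* = (6, 1).
  primal value c^T x* = 32.
Solving the dual: y* = (4, 0, 0, 1).
  dual value b^T y* = 32.
Strong duality: c^T x* = b^T y*. Confirmed.

32


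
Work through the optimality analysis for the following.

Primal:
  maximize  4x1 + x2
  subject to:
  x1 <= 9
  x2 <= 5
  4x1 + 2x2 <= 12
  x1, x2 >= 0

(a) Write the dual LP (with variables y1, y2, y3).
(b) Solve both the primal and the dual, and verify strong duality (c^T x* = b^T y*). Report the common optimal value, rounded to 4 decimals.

The standard primal-dual pair for 'max c^T x s.t. A x <= b, x >= 0' is:
  Dual:  min b^T y  s.t.  A^T y >= c,  y >= 0.

So the dual LP is:
  minimize  9y1 + 5y2 + 12y3
  subject to:
    y1 + 4y3 >= 4
    y2 + 2y3 >= 1
    y1, y2, y3 >= 0

Solving the primal: x* = (3, 0).
  primal value c^T x* = 12.
Solving the dual: y* = (0, 0, 1).
  dual value b^T y* = 12.
Strong duality: c^T x* = b^T y*. Confirmed.

12


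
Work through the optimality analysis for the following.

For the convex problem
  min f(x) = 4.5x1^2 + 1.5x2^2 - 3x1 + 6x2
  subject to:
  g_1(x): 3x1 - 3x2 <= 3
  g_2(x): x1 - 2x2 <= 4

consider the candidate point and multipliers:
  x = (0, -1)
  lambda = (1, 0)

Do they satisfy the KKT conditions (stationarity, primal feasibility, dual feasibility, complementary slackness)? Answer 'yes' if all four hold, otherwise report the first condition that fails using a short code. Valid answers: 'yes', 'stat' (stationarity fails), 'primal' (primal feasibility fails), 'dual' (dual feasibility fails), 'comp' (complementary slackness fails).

Gradient of f: grad f(x) = Q x + c = (-3, 3)
Constraint values g_i(x) = a_i^T x - b_i:
  g_1((0, -1)) = 0
  g_2((0, -1)) = -2
Stationarity residual: grad f(x) + sum_i lambda_i a_i = (0, 0)
  -> stationarity OK
Primal feasibility (all g_i <= 0): OK
Dual feasibility (all lambda_i >= 0): OK
Complementary slackness (lambda_i * g_i(x) = 0 for all i): OK

Verdict: yes, KKT holds.

yes


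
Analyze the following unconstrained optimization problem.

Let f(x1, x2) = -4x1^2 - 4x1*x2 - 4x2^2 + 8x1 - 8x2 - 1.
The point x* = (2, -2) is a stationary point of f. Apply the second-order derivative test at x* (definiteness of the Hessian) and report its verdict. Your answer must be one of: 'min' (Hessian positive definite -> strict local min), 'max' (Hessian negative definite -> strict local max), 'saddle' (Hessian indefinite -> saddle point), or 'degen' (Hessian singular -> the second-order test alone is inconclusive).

Compute the Hessian H = grad^2 f:
  H = [[-8, -4], [-4, -8]]
Verify stationarity: grad f(x*) = H x* + g = (0, 0).
Eigenvalues of H: -12, -4.
Both eigenvalues < 0, so H is negative definite -> x* is a strict local max.

max


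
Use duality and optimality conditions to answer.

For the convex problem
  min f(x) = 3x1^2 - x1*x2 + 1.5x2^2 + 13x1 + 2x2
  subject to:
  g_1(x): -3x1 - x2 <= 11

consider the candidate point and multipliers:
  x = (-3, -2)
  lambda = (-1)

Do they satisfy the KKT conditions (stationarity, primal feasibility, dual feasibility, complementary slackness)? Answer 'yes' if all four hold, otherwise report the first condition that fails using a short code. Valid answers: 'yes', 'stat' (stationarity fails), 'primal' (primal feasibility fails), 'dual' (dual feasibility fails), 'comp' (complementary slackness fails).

Gradient of f: grad f(x) = Q x + c = (-3, -1)
Constraint values g_i(x) = a_i^T x - b_i:
  g_1((-3, -2)) = 0
Stationarity residual: grad f(x) + sum_i lambda_i a_i = (0, 0)
  -> stationarity OK
Primal feasibility (all g_i <= 0): OK
Dual feasibility (all lambda_i >= 0): FAILS
Complementary slackness (lambda_i * g_i(x) = 0 for all i): OK

Verdict: the first failing condition is dual_feasibility -> dual.

dual


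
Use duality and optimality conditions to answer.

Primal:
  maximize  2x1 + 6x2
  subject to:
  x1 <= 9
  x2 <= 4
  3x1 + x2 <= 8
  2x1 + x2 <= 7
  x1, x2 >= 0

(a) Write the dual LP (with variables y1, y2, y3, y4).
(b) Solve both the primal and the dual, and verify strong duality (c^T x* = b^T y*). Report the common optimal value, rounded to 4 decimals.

The standard primal-dual pair for 'max c^T x s.t. A x <= b, x >= 0' is:
  Dual:  min b^T y  s.t.  A^T y >= c,  y >= 0.

So the dual LP is:
  minimize  9y1 + 4y2 + 8y3 + 7y4
  subject to:
    y1 + 3y3 + 2y4 >= 2
    y2 + y3 + y4 >= 6
    y1, y2, y3, y4 >= 0

Solving the primal: x* = (1.3333, 4).
  primal value c^T x* = 26.6667.
Solving the dual: y* = (0, 5.3333, 0.6667, 0).
  dual value b^T y* = 26.6667.
Strong duality: c^T x* = b^T y*. Confirmed.

26.6667


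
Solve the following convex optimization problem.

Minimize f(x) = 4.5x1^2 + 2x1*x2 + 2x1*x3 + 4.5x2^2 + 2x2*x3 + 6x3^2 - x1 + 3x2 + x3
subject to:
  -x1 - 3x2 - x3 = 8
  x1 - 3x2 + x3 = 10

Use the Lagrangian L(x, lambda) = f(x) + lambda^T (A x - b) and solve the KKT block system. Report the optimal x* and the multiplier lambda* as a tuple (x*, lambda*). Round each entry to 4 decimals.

Form the Lagrangian:
  L(x, lambda) = (1/2) x^T Q x + c^T x + lambda^T (A x - b)
Stationarity (grad_x L = 0): Q x + c + A^T lambda = 0.
Primal feasibility: A x = b.

This gives the KKT block system:
  [ Q   A^T ] [ x     ]   [-c ]
  [ A    0  ] [ lambda ] = [ b ]

Solving the linear system:
  x*      = (0.7059, -3, 0.2941)
  lambda* = (-3.6961, -3.6373)
  f(x*)   = 28.2647

x* = (0.7059, -3, 0.2941), lambda* = (-3.6961, -3.6373)


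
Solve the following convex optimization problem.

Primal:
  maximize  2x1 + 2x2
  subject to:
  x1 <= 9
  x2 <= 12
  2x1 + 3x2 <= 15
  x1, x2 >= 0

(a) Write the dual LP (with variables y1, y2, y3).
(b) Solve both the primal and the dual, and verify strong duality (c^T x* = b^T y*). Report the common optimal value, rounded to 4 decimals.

The standard primal-dual pair for 'max c^T x s.t. A x <= b, x >= 0' is:
  Dual:  min b^T y  s.t.  A^T y >= c,  y >= 0.

So the dual LP is:
  minimize  9y1 + 12y2 + 15y3
  subject to:
    y1 + 2y3 >= 2
    y2 + 3y3 >= 2
    y1, y2, y3 >= 0

Solving the primal: x* = (7.5, 0).
  primal value c^T x* = 15.
Solving the dual: y* = (0, 0, 1).
  dual value b^T y* = 15.
Strong duality: c^T x* = b^T y*. Confirmed.

15


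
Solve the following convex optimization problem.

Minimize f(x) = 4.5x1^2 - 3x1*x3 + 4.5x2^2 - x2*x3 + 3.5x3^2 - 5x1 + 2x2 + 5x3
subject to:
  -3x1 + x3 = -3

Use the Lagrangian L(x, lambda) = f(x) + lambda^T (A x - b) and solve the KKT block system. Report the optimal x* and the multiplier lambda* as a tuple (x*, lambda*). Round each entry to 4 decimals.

Form the Lagrangian:
  L(x, lambda) = (1/2) x^T Q x + c^T x + lambda^T (A x - b)
Stationarity (grad_x L = 0): Q x + c + A^T lambda = 0.
Primal feasibility: A x = b.

This gives the KKT block system:
  [ Q   A^T ] [ x     ]   [-c ]
  [ A    0  ] [ lambda ] = [ b ]

Solving the linear system:
  x*      = (0.7987, -0.2893, -0.6038)
  lambda* = (1.3333)
  f(x*)   = -1.7956

x* = (0.7987, -0.2893, -0.6038), lambda* = (1.3333)


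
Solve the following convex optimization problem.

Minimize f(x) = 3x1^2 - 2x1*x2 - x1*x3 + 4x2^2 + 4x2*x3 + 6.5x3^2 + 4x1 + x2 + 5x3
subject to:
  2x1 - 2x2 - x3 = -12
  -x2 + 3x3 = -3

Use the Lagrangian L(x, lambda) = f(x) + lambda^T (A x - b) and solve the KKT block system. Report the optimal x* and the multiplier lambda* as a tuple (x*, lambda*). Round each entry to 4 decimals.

Form the Lagrangian:
  L(x, lambda) = (1/2) x^T Q x + c^T x + lambda^T (A x - b)
Stationarity (grad_x L = 0): Q x + c + A^T lambda = 0.
Primal feasibility: A x = b.

This gives the KKT block system:
  [ Q   A^T ] [ x     ]   [-c ]
  [ A    0  ] [ lambda ] = [ b ]

Solving the linear system:
  x*      = (-4.1273, 2.0337, -0.3221)
  lambda* = (12.2547, -0.2734)
  f(x*)   = 65.0749

x* = (-4.1273, 2.0337, -0.3221), lambda* = (12.2547, -0.2734)


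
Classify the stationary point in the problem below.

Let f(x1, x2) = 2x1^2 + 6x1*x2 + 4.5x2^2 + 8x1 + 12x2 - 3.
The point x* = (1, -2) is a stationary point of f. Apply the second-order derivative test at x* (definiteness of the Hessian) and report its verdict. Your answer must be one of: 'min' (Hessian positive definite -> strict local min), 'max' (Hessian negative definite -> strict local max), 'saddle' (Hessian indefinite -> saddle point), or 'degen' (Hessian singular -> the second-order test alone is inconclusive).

Compute the Hessian H = grad^2 f:
  H = [[4, 6], [6, 9]]
Verify stationarity: grad f(x*) = H x* + g = (0, 0).
Eigenvalues of H: 0, 13.
H has a zero eigenvalue (singular; positive semidefinite but not definite), so H is neither positive definite, negative definite, nor indefinite. The second-order test alone is inconclusive -> degen.
(Indeed, f is constant along the null direction of H through x*, so x* is not a strict local extremum.)

degen


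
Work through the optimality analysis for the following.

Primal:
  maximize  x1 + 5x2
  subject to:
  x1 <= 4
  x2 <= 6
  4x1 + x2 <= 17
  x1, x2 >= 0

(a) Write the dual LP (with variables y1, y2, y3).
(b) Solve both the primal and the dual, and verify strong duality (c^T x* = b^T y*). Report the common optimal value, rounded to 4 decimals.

The standard primal-dual pair for 'max c^T x s.t. A x <= b, x >= 0' is:
  Dual:  min b^T y  s.t.  A^T y >= c,  y >= 0.

So the dual LP is:
  minimize  4y1 + 6y2 + 17y3
  subject to:
    y1 + 4y3 >= 1
    y2 + y3 >= 5
    y1, y2, y3 >= 0

Solving the primal: x* = (2.75, 6).
  primal value c^T x* = 32.75.
Solving the dual: y* = (0, 4.75, 0.25).
  dual value b^T y* = 32.75.
Strong duality: c^T x* = b^T y*. Confirmed.

32.75


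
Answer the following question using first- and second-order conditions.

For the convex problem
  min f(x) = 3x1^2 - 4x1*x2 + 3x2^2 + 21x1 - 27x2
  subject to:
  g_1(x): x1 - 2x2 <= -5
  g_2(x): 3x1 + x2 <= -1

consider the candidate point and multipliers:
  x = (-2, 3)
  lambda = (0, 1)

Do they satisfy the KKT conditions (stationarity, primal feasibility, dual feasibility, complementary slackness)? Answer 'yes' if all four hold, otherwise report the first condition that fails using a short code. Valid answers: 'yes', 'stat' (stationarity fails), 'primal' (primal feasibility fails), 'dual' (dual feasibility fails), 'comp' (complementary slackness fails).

Gradient of f: grad f(x) = Q x + c = (-3, -1)
Constraint values g_i(x) = a_i^T x - b_i:
  g_1((-2, 3)) = -3
  g_2((-2, 3)) = -2
Stationarity residual: grad f(x) + sum_i lambda_i a_i = (0, 0)
  -> stationarity OK
Primal feasibility (all g_i <= 0): OK
Dual feasibility (all lambda_i >= 0): OK
Complementary slackness (lambda_i * g_i(x) = 0 for all i): FAILS

Verdict: the first failing condition is complementary_slackness -> comp.

comp


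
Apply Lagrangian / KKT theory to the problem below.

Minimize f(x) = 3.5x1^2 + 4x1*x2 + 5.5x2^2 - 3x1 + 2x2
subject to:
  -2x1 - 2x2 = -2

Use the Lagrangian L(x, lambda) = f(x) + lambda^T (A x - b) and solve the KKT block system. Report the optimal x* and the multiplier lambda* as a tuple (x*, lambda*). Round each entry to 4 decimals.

Form the Lagrangian:
  L(x, lambda) = (1/2) x^T Q x + c^T x + lambda^T (A x - b)
Stationarity (grad_x L = 0): Q x + c + A^T lambda = 0.
Primal feasibility: A x = b.

This gives the KKT block system:
  [ Q   A^T ] [ x     ]   [-c ]
  [ A    0  ] [ lambda ] = [ b ]

Solving the linear system:
  x*      = (1.2, -0.2)
  lambda* = (2.3)
  f(x*)   = 0.3

x* = (1.2, -0.2), lambda* = (2.3)
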